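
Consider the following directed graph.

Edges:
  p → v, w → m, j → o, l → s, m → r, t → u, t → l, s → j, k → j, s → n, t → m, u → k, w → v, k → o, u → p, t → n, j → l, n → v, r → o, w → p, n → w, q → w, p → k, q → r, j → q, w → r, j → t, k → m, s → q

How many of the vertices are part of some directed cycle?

10

A vertex is on a directed cycle iff it belongs to a strongly connected component of size ≥ 2 (or has a self-loop).
The vertices on cycles are {j, k, l, n, p, q, s, t, u, w} — 10 in total.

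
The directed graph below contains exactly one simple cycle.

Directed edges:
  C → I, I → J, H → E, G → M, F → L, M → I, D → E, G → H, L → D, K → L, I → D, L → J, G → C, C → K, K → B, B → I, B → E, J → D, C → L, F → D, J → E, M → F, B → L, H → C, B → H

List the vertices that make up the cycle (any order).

DFS with gray/black marking from H:
H gray
  C gray
    I gray
      J gray
        D gray
          E gray
          E black
        D black
        J→E: E black — skip
      J black
      I→D: D black — skip
    I black
    L gray
      L→J: J black — skip
      L→D: D black — skip
    L black
    K gray
      B gray
        B→L: L black — skip
        B→H: H is gray → back edge
Back edge closes the cycle H → C → K → B → H; its vertices are {B, C, H, K}.

B, C, H, K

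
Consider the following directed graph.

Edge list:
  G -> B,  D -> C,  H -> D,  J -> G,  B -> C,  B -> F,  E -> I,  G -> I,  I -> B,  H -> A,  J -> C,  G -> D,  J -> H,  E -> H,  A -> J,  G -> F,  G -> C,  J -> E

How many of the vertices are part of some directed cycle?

A vertex is on a directed cycle iff it belongs to a strongly connected component of size ≥ 2 (or has a self-loop).
The vertices on cycles are {A, E, H, J} — 4 in total.

4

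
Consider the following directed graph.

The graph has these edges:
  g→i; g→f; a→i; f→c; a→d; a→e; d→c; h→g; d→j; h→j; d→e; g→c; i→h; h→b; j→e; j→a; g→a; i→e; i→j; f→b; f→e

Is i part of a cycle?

Yes

i is on a cycle iff i can reach itself via ≥1 edge.
i → h → g → i — yes.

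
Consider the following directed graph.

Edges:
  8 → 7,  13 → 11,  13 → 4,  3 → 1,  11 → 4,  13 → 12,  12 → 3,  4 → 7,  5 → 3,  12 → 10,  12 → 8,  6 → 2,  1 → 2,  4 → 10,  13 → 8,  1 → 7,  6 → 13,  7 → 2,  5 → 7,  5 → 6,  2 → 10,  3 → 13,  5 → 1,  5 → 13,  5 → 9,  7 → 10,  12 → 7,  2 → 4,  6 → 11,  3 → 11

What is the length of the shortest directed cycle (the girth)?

For each vertex v, BFS finds the shortest path from v back to v.
The shortest such closed walk is 3 → 13 → 12 → 3, length 3.

3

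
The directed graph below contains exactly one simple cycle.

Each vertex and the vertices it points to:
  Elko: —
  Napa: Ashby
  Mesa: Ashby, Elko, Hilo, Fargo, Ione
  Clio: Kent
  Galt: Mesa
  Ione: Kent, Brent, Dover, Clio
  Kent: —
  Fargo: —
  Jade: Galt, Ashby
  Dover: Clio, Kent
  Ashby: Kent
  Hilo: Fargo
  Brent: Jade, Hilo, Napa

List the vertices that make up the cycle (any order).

DFS with gray/black marking from Mesa:
Mesa gray
  Ashby gray
    Kent gray
    Kent black
  Ashby black
  Elko gray
  Elko black
  Hilo gray
    Fargo gray
    Fargo black
  Hilo black
  Mesa→Fargo: Fargo black — skip
  Ione gray
    Ione→Kent: Kent black — skip
    Brent gray
      Jade gray
        Galt gray
          Galt→Mesa: Mesa is gray → back edge
Back edge closes the cycle Mesa → Ione → Brent → Jade → Galt → Mesa; its vertices are {Galt, Ione, Jade, Mesa, Brent}.

Galt, Ione, Jade, Mesa, Brent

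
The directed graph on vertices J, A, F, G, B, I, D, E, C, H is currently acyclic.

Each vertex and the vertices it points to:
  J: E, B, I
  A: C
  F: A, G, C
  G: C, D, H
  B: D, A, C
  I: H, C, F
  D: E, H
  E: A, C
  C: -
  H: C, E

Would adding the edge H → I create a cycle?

Adding H→I creates a cycle iff I can already reach H.
Path from I: I → H.
So I → … → H → I is a cycle.

Yes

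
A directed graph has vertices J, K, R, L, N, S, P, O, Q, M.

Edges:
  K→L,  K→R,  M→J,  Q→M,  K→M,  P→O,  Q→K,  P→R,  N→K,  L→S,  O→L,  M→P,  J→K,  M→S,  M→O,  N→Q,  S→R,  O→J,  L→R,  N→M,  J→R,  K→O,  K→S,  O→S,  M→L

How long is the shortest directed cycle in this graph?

3

For each vertex v, BFS finds the shortest path from v back to v.
The shortest such closed walk is M → J → K → M, length 3.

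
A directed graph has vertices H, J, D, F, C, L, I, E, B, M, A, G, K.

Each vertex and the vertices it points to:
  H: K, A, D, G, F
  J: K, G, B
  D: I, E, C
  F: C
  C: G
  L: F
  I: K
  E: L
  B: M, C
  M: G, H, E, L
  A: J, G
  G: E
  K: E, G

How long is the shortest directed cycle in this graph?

For each vertex v, BFS finds the shortest path from v back to v.
The shortest such closed walk is H → A → J → B → M → H, length 5.

5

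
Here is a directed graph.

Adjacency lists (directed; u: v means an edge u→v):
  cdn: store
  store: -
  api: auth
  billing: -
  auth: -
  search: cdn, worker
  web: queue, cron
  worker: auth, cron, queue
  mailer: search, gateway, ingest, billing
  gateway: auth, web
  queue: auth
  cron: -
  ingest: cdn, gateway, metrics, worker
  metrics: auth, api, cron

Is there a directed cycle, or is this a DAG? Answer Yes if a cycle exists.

No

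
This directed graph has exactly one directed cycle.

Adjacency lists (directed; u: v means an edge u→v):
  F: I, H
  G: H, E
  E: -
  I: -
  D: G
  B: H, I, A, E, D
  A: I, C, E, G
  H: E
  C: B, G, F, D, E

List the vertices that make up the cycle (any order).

A, B, C

DFS with gray/black marking from A:
A gray
  I gray
  I black
  C gray
    B gray
      H gray
        E gray
        E black
      H black
      B→I: I black — skip
      B→A: A is gray → back edge
Back edge closes the cycle A → C → B → A; its vertices are {A, B, C}.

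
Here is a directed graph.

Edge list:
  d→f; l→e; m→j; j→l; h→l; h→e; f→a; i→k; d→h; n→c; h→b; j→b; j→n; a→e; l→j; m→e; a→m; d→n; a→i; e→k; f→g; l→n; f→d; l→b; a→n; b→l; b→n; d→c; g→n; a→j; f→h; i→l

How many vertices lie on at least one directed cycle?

5

A vertex is on a directed cycle iff it belongs to a strongly connected component of size ≥ 2 (or has a self-loop).
The vertices on cycles are {b, d, f, j, l} — 5 in total.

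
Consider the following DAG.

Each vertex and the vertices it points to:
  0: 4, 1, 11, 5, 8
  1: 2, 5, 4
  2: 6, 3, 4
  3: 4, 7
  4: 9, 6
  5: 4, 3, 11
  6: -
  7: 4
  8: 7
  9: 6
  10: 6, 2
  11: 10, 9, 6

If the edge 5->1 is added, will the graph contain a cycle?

Yes

Adding 5→1 creates a cycle iff 1 can already reach 5.
Path from 1: 1 → 5.
So 1 → … → 5 → 1 is a cycle.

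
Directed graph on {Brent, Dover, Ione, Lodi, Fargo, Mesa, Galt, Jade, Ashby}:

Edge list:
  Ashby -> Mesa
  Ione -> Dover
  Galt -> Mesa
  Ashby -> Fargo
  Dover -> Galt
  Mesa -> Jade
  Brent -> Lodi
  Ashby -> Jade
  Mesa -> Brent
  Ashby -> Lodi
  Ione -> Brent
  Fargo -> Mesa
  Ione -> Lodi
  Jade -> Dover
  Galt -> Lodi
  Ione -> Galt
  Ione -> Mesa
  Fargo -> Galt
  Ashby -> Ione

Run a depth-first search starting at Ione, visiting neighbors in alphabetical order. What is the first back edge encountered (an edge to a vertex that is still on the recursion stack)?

DFS from Ione (visiting neighbors in alphabetical order); mark gray on enter, black on exit:
Ione gray
  Brent gray
    Lodi gray
    Lodi black
  Brent black
  Dover gray
    Galt gray
      Galt→Lodi: Lodi black — skip
      Mesa gray
        Mesa→Brent: Brent black — skip
        Jade gray
          Jade→Dover: Dover is gray → back edge
First back edge: Jade → Dover.

Jade→Dover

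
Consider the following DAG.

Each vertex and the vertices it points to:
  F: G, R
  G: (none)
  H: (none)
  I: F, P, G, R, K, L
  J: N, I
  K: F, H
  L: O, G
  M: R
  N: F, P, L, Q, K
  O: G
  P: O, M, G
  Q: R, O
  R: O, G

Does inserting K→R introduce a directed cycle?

Adding K→R creates a cycle iff R can already reach K.
Explore from R: no path reaches K. The graph stays acyclic.

No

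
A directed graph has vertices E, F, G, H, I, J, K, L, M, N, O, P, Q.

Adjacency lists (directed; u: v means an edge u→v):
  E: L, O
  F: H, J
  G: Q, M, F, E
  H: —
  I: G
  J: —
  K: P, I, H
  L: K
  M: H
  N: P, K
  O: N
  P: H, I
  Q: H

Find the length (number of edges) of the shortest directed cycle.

For each vertex v, BFS finds the shortest path from v back to v.
The shortest such closed walk is G → E → L → K → I → G, length 5.

5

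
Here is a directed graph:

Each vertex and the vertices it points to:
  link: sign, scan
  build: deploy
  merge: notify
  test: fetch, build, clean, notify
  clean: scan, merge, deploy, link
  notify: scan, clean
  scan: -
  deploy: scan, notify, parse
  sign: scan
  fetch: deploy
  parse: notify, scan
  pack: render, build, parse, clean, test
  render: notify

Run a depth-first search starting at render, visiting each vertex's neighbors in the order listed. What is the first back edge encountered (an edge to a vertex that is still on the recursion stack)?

merge→notify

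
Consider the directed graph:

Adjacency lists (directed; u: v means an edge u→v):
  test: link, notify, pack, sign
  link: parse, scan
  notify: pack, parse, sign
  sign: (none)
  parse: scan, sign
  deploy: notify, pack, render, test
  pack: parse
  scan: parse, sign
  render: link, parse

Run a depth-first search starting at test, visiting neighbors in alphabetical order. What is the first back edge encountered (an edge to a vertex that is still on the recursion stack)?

scan->parse

DFS from test (visiting neighbors in alphabetical order); mark gray on enter, black on exit:
test gray
  link gray
    parse gray
      scan gray
        scan→parse: parse is gray → back edge
First back edge: scan → parse.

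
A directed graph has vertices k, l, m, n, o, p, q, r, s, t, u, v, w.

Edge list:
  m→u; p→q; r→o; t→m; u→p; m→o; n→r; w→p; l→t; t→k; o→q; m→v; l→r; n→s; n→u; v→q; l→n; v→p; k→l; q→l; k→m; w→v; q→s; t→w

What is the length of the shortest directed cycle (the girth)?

3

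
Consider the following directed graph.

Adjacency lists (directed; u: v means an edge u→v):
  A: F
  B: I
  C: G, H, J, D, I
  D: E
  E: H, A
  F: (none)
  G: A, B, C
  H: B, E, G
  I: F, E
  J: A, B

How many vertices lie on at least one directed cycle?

8

A vertex is on a directed cycle iff it belongs to a strongly connected component of size ≥ 2 (or has a self-loop).
The vertices on cycles are {B, C, D, E, G, H, I, J} — 8 in total.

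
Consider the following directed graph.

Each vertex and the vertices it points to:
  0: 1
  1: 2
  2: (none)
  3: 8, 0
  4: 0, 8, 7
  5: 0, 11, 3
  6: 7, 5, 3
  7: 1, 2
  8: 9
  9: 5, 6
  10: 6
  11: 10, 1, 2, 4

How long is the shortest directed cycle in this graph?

4

For each vertex v, BFS finds the shortest path from v back to v.
The shortest such closed walk is 9 → 6 → 3 → 8 → 9, length 4.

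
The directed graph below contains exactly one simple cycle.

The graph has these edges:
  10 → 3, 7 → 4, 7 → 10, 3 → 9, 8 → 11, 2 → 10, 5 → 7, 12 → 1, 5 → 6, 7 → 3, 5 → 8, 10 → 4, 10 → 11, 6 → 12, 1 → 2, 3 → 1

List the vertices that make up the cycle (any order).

DFS with gray/black marking from 10:
10 gray
  11 gray
  11 black
  3 gray
    9 gray
    9 black
    1 gray
      2 gray
        2→10: 10 is gray → back edge
Back edge closes the cycle 10 → 3 → 1 → 2 → 10; its vertices are {1, 2, 3, 10}.

1, 2, 3, 10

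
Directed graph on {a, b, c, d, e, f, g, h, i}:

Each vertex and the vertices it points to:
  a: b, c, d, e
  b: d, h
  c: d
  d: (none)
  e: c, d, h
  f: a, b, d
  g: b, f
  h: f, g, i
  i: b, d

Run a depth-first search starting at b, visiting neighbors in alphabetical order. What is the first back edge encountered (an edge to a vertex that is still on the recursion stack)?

a→b

DFS from b (visiting neighbors in alphabetical order); mark gray on enter, black on exit:
b gray
  d gray
  d black
  h gray
    f gray
      a gray
        a→b: b is gray → back edge
First back edge: a → b.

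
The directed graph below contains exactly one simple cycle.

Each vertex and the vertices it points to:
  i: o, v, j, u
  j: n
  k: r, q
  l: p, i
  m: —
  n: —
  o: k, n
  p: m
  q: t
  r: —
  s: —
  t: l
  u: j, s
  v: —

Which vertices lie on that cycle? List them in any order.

DFS with gray/black marking from l:
l gray
  p gray
    m gray
    m black
  p black
  i gray
    o gray
      k gray
        r gray
        r black
        q gray
          t gray
            t→l: l is gray → back edge
Back edge closes the cycle l → i → o → k → q → t → l; its vertices are {i, k, l, o, q, t}.

i, k, l, o, q, t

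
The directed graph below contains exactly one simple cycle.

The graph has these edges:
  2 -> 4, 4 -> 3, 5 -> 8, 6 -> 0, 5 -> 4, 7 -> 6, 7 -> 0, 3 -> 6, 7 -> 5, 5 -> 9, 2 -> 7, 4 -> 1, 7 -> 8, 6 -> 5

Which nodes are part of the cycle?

3, 4, 5, 6

DFS with gray/black marking from 4:
4 gray
  1 gray
  1 black
  3 gray
    6 gray
      5 gray
        8 gray
        8 black
        5→4: 4 is gray → back edge
Back edge closes the cycle 4 → 3 → 6 → 5 → 4; its vertices are {3, 4, 5, 6}.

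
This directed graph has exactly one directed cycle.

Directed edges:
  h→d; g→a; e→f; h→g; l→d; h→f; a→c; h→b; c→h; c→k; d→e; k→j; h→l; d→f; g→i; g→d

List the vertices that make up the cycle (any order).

a, c, g, h

DFS with gray/black marking from h:
h gray
  f gray
  f black
  d gray
    e gray
      e→f: f black — skip
    e black
    d→f: f black — skip
  d black
  l gray
    l→d: d black — skip
  l black
  g gray
    g→d: d black — skip
    a gray
      c gray
        c→h: h is gray → back edge
Back edge closes the cycle h → g → a → c → h; its vertices are {a, c, g, h}.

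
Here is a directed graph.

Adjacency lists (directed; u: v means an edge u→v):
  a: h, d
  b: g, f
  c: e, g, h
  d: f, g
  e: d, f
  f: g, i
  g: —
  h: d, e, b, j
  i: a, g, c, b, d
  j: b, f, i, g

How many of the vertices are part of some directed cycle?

A vertex is on a directed cycle iff it belongs to a strongly connected component of size ≥ 2 (or has a self-loop).
The vertices on cycles are {a, b, c, d, e, f, h, i, j} — 9 in total.

9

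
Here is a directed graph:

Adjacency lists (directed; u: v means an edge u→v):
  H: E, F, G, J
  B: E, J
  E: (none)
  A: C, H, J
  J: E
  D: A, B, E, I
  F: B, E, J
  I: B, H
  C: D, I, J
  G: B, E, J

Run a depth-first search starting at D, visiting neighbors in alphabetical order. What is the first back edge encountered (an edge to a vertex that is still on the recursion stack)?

C->D

DFS from D (visiting neighbors in alphabetical order); mark gray on enter, black on exit:
D gray
  A gray
    C gray
      C→D: D is gray → back edge
First back edge: C → D.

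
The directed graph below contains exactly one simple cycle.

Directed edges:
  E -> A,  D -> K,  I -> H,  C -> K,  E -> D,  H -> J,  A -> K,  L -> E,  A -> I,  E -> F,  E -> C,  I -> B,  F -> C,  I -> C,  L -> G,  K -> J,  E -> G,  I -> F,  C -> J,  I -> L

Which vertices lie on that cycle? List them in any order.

A, E, I, L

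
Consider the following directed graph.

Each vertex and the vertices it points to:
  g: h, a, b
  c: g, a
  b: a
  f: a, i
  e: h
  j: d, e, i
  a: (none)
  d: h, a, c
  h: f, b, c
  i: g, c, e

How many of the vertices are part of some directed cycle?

A vertex is on a directed cycle iff it belongs to a strongly connected component of size ≥ 2 (or has a self-loop).
The vertices on cycles are {c, e, f, g, h, i} — 6 in total.

6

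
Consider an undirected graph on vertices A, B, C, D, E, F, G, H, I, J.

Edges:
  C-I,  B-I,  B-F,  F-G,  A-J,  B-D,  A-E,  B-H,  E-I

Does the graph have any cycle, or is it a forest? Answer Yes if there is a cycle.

DFS, tracking each vertex's parent; an edge to a visited non-parent vertex closes a cycle.
Start from J:
visit J (parent –)
  visit A (parent J)
    visit E (parent A)
      visit I (parent E)
        visit C (parent I)
          C–I: parent, skip
        I–E: parent, skip
        visit B (parent I)
          B–I: parent, skip
          visit F (parent B)
            F–B: parent, skip
            visit G (parent F)
              G–F: parent, skip
          visit D (parent B)
            D–B: parent, skip
          visit H (parent B)
            H–B: parent, skip
      E–A: parent, skip
    A–J: parent, skip
No non-parent visited neighbor found — the graph is a forest.

No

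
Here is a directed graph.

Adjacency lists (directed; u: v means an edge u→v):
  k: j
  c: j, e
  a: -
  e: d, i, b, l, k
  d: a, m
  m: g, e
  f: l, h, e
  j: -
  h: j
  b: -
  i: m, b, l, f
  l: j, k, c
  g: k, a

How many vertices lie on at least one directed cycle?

7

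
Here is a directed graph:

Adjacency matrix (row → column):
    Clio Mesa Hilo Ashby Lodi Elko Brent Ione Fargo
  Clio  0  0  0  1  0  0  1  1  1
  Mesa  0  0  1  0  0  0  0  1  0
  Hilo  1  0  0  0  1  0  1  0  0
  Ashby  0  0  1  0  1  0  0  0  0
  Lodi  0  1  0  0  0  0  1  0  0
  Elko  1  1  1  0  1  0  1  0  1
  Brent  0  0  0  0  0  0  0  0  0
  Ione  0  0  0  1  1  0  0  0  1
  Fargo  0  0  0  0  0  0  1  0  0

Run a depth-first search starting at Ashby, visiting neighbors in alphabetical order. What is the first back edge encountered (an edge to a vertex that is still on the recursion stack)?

Clio→Ashby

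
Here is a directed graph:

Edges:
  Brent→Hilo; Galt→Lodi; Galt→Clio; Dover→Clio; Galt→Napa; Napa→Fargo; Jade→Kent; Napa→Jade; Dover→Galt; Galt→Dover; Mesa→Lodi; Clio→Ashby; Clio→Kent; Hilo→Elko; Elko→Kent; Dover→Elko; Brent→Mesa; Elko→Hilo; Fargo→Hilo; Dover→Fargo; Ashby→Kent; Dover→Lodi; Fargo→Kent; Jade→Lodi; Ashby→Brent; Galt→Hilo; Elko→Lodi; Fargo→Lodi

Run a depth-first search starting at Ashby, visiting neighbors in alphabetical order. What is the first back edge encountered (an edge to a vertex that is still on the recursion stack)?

Elko->Hilo

DFS from Ashby (visiting neighbors in alphabetical order); mark gray on enter, black on exit:
Ashby gray
  Brent gray
    Hilo gray
      Elko gray
        Elko→Hilo: Hilo is gray → back edge
First back edge: Elko → Hilo.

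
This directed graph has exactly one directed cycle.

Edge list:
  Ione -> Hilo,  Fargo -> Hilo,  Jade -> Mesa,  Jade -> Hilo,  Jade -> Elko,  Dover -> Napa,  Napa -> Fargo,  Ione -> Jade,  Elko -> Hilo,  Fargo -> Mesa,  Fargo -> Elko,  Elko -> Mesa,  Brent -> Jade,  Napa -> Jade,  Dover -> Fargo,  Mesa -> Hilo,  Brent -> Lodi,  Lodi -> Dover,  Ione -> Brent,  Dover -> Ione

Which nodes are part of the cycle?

Ione, Lodi, Brent, Dover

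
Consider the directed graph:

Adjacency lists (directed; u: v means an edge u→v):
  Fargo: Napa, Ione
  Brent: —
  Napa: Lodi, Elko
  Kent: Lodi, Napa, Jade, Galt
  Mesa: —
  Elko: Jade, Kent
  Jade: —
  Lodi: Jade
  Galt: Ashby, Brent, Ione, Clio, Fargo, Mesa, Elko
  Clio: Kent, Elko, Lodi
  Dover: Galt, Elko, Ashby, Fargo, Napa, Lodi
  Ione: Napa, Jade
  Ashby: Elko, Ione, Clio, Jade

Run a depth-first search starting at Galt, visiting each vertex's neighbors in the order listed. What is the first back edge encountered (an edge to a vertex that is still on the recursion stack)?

Napa->Elko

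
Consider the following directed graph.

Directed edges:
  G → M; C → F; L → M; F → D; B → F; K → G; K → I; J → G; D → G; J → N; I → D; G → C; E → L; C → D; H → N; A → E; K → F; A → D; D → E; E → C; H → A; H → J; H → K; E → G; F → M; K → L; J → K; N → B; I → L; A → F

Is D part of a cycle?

D is on a cycle iff D can reach itself via ≥1 edge.
D → E → C → D — yes.

Yes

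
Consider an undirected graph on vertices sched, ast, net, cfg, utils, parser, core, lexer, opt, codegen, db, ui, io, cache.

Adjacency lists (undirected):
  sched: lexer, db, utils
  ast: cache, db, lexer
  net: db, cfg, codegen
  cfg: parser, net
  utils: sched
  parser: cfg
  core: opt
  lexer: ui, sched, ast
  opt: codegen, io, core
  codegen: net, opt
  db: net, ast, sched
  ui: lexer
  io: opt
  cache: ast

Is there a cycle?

DFS, tracking each vertex's parent; an edge to a visited non-parent vertex closes a cycle.
Start from cfg:
visit cfg (parent –)
  visit parser (parent cfg)
    parser–cfg: parent, skip
  visit net (parent cfg)
    visit db (parent net)
      db–net: parent, skip
      visit ast (parent db)
        visit cache (parent ast)
          cache–ast: parent, skip
        ast–db: parent, skip
        visit lexer (parent ast)
          visit ui (parent lexer)
            ui–lexer: parent, skip
          visit sched (parent lexer)
            sched–lexer: parent, skip
            sched–db: db visited and ≠ parent → cycle
Cycle: db – ast – lexer – sched – db.

Yes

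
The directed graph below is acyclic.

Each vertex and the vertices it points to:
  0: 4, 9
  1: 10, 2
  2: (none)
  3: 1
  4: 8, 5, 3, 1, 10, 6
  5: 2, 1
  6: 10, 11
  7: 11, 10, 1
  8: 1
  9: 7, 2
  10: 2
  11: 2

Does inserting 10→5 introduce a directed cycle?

Yes

Adding 10→5 creates a cycle iff 5 can already reach 10.
Path from 5: 5 → 1 → 10.
So 5 → … → 10 → 5 is a cycle.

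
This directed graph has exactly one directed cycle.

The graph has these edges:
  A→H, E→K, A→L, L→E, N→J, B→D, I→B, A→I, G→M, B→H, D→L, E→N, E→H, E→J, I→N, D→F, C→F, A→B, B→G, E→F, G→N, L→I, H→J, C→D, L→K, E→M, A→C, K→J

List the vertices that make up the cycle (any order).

B, D, I, L

DFS with gray/black marking from B:
B gray
  G gray
    N gray
      J gray
      J black
    N black
    M gray
    M black
  G black
  D gray
    L gray
      E gray
        F gray
        F black
        H gray
          H→J: J black — skip
        H black
        E→M: M black — skip
        E→J: J black — skip
        E→N: N black — skip
        K gray
          K→J: J black — skip
        K black
      E black
      I gray
        I→N: N black — skip
        I→B: B is gray → back edge
Back edge closes the cycle B → D → L → I → B; its vertices are {B, D, I, L}.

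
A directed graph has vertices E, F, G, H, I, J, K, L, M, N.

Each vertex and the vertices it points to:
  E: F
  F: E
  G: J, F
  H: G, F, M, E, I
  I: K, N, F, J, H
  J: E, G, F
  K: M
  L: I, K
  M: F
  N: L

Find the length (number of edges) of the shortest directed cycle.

2

For each vertex v, BFS finds the shortest path from v back to v.
The shortest such closed walk is I → H → I, length 2.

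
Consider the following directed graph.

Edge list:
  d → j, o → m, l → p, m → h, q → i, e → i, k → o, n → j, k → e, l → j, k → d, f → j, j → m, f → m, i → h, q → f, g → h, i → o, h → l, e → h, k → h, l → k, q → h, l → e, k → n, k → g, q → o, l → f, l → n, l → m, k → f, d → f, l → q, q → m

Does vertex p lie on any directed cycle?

p lies on a cycle iff there is a path from p back to itself.
Exploring from p, it never reaches itself; equivalently, its strongly connected component is a singleton.

No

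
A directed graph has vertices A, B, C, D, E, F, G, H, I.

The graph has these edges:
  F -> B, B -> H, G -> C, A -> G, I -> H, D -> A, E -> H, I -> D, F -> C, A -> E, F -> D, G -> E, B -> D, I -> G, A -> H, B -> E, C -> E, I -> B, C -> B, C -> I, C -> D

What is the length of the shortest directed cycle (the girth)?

3

For each vertex v, BFS finds the shortest path from v back to v.
The shortest such closed walk is C → I → G → C, length 3.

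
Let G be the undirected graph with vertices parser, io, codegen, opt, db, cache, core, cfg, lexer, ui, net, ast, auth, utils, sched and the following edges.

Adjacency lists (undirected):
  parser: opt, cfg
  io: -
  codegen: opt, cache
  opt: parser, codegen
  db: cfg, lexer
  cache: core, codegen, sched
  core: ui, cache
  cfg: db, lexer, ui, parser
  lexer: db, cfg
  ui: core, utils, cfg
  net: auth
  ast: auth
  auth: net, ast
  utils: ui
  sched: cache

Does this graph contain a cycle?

Yes

DFS, tracking each vertex's parent; an edge to a visited non-parent vertex closes a cycle.
Start from auth:
visit auth (parent –)
  visit net (parent auth)
    net–auth: parent, skip
  visit ast (parent auth)
    ast–auth: parent, skip
visit parser (parent –)
  visit opt (parent parser)
    opt–parser: parent, skip
    visit codegen (parent opt)
      codegen–opt: parent, skip
      visit cache (parent codegen)
        visit core (parent cache)
          visit ui (parent core)
            ui–core: parent, skip
            visit utils (parent ui)
              utils–ui: parent, skip
            visit cfg (parent ui)
              visit db (parent cfg)
                db–cfg: parent, skip
                visit lexer (parent db)
                  lexer–db: parent, skip
                  lexer–cfg: cfg visited and ≠ parent → cycle
Cycle: cfg – db – lexer – cfg.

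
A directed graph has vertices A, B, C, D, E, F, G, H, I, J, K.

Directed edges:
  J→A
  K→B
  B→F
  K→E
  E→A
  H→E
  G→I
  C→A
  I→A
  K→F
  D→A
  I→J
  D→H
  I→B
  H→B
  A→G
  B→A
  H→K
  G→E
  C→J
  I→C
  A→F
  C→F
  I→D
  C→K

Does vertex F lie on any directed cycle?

F lies on a cycle iff there is a path from F back to itself.
Exploring from F, it never reaches itself; equivalently, its strongly connected component is a singleton.

No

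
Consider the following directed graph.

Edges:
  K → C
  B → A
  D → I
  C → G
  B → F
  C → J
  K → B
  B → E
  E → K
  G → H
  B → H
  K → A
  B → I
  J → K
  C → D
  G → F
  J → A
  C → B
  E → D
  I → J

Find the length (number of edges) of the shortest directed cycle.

3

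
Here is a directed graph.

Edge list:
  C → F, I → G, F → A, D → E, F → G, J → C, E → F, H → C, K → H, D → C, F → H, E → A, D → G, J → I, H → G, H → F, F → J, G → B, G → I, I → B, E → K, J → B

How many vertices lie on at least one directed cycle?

A vertex is on a directed cycle iff it belongs to a strongly connected component of size ≥ 2 (or has a self-loop).
The vertices on cycles are {C, F, G, H, I, J} — 6 in total.

6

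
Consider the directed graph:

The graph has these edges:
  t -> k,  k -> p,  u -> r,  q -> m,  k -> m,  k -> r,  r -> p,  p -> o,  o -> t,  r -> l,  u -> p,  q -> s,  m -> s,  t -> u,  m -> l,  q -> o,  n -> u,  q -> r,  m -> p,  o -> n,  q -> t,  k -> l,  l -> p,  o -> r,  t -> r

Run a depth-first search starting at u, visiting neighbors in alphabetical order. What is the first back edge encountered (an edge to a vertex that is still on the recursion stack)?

DFS from u (visiting neighbors in alphabetical order); mark gray on enter, black on exit:
u gray
  p gray
    o gray
      n gray
        n→u: u is gray → back edge
First back edge: n → u.

n→u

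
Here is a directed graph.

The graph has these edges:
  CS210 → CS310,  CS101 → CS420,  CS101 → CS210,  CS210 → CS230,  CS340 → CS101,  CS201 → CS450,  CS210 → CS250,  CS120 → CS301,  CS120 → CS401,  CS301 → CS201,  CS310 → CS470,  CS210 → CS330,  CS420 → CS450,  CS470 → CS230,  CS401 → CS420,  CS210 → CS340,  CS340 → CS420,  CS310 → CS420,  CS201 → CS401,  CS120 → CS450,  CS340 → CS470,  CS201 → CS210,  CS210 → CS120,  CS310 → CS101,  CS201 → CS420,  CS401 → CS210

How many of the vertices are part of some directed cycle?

8

A vertex is on a directed cycle iff it belongs to a strongly connected component of size ≥ 2 (or has a self-loop).
The vertices on cycles are {CS101, CS120, CS201, CS210, CS301, CS310, CS340, CS401} — 8 in total.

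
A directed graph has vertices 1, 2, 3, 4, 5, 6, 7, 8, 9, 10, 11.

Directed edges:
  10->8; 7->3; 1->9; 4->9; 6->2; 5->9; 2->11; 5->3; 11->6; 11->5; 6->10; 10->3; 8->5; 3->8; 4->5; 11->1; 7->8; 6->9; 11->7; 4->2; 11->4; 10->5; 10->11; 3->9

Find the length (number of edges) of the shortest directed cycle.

For each vertex v, BFS finds the shortest path from v back to v.
The shortest such closed walk is 11 → 6 → 10 → 11, length 3.

3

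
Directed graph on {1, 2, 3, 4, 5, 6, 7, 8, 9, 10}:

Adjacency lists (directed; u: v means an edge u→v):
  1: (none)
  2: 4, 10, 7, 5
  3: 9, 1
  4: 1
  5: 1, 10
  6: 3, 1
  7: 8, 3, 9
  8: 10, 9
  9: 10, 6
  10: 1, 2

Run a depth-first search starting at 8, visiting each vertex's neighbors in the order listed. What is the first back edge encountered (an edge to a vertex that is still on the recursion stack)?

2→10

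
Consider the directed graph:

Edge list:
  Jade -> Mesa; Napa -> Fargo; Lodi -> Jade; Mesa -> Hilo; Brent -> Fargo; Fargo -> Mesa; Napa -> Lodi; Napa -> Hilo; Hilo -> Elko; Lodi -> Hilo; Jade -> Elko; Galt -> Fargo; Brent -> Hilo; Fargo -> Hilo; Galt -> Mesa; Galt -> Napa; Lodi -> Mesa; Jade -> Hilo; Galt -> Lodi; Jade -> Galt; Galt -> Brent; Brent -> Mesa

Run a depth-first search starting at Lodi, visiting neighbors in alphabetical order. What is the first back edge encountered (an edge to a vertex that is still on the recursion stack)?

DFS from Lodi (visiting neighbors in alphabetical order); mark gray on enter, black on exit:
Lodi gray
  Hilo gray
    Elko gray
    Elko black
  Hilo black
  Jade gray
    Jade→Elko: Elko black — skip
    Galt gray
      Brent gray
        Fargo gray
          Fargo→Hilo: Hilo black — skip
          Mesa gray
            Mesa→Hilo: Hilo black — skip
          Mesa black
        Fargo black
        Brent→Hilo: Hilo black — skip
        Brent→Mesa: Mesa black — skip
      Brent black
      Galt→Fargo: Fargo black — skip
      Galt→Lodi: Lodi is gray → back edge
First back edge: Galt → Lodi.

Galt->Lodi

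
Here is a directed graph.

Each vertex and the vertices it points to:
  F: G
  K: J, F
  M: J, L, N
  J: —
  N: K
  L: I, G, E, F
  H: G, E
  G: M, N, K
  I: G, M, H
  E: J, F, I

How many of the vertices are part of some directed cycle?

9

A vertex is on a directed cycle iff it belongs to a strongly connected component of size ≥ 2 (or has a self-loop).
The vertices on cycles are {E, F, G, H, I, K, L, M, N} — 9 in total.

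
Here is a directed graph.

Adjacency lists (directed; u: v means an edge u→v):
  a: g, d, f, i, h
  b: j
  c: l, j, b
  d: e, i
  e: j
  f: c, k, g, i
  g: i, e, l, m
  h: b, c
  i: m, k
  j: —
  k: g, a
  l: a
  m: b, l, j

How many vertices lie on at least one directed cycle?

A vertex is on a directed cycle iff it belongs to a strongly connected component of size ≥ 2 (or has a self-loop).
The vertices on cycles are {a, c, d, f, g, h, i, k, l, m} — 10 in total.

10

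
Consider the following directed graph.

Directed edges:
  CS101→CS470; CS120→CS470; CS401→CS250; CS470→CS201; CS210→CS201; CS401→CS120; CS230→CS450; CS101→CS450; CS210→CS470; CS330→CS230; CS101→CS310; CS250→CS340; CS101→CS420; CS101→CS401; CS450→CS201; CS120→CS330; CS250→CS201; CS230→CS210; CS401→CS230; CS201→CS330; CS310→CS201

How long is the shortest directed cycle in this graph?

For each vertex v, BFS finds the shortest path from v back to v.
The shortest such closed walk is CS230 → CS450 → CS201 → CS330 → CS230, length 4.

4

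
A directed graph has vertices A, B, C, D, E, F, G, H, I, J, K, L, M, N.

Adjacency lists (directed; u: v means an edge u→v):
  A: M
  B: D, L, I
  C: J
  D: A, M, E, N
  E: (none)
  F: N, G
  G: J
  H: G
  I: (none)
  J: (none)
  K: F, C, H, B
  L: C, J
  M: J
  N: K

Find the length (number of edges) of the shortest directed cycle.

3

For each vertex v, BFS finds the shortest path from v back to v.
The shortest such closed walk is N → K → F → N, length 3.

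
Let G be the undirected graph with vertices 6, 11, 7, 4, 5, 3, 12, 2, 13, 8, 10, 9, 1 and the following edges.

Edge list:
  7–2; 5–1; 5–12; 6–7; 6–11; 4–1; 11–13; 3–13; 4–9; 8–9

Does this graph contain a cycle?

No

DFS, tracking each vertex's parent; an edge to a visited non-parent vertex closes a cycle.
Start from 9:
visit 9 (parent –)
  visit 8 (parent 9)
    8–9: parent, skip
  visit 4 (parent 9)
    visit 1 (parent 4)
      visit 5 (parent 1)
        5–1: parent, skip
        visit 12 (parent 5)
          12–5: parent, skip
      1–4: parent, skip
    4–9: parent, skip
visit 6 (parent –)
  visit 11 (parent 6)
    visit 13 (parent 11)
      visit 3 (parent 13)
        3–13: parent, skip
      13–11: parent, skip
    11–6: parent, skip
  visit 7 (parent 6)
    7–6: parent, skip
    visit 2 (parent 7)
      2–7: parent, skip
visit 10 (parent –)
No non-parent visited neighbor found — the graph is a forest.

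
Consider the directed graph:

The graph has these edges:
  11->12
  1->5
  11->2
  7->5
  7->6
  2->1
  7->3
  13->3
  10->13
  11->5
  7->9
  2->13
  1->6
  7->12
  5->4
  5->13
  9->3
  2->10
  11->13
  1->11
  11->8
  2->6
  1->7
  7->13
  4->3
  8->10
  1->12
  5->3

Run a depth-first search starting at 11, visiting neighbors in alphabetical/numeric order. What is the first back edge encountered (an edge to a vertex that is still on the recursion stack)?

1->11

DFS from 11 (visiting neighbors in alphabetical/numeric order); mark gray on enter, black on exit:
11 gray
  2 gray
    1 gray
      5 gray
        3 gray
        3 black
        4 gray
          4→3: 3 black — skip
        4 black
        13 gray
          13→3: 3 black — skip
        13 black
      5 black
      6 gray
      6 black
      7 gray
        7→3: 3 black — skip
        7→5: 5 black — skip
        7→6: 6 black — skip
        9 gray
          9→3: 3 black — skip
        9 black
        12 gray
        12 black
        7→13: 13 black — skip
      7 black
      1→11: 11 is gray → back edge
First back edge: 1 → 11.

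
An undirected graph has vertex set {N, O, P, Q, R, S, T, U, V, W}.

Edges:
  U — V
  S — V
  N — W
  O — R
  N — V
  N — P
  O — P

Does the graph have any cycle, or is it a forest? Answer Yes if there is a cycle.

No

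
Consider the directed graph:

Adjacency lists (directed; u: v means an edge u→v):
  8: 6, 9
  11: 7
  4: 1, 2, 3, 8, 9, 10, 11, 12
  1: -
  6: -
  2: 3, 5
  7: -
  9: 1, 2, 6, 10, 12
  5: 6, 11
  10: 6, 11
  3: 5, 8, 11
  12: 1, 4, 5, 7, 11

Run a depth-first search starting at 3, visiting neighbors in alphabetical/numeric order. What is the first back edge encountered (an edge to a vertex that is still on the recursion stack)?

2→3

DFS from 3 (visiting neighbors in alphabetical/numeric order); mark gray on enter, black on exit:
3 gray
  5 gray
    6 gray
    6 black
    11 gray
      7 gray
      7 black
    11 black
  5 black
  8 gray
    8→6: 6 black — skip
    9 gray
      1 gray
      1 black
      2 gray
        2→3: 3 is gray → back edge
First back edge: 2 → 3.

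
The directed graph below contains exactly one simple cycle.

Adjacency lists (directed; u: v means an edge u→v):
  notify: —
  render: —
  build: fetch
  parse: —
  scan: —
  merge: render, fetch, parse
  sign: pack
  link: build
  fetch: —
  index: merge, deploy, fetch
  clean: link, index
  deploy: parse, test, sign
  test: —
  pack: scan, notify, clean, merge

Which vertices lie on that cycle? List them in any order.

DFS with gray/black marking from pack:
pack gray
  scan gray
  scan black
  notify gray
  notify black
  clean gray
    link gray
      build gray
        fetch gray
        fetch black
      build black
    link black
    index gray
      merge gray
        render gray
        render black
        merge→fetch: fetch black — skip
        parse gray
        parse black
      merge black
      deploy gray
        deploy→parse: parse black — skip
        test gray
        test black
        sign gray
          sign→pack: pack is gray → back edge
Back edge closes the cycle pack → clean → index → deploy → sign → pack; its vertices are {pack, sign, clean, index, deploy}.

pack, sign, clean, index, deploy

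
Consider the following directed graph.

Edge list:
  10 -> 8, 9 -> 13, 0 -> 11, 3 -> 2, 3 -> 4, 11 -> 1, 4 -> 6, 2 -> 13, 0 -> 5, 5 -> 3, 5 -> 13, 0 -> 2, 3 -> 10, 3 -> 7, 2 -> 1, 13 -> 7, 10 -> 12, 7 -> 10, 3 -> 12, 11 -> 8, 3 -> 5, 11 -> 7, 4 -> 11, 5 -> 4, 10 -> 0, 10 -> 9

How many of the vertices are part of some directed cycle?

10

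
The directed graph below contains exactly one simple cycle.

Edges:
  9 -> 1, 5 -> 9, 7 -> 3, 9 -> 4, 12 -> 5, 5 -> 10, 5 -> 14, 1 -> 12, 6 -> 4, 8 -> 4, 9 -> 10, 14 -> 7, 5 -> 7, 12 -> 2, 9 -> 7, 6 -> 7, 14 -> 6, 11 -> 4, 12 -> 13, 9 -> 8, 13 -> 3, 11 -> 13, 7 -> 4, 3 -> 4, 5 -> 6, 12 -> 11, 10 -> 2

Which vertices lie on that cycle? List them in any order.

1, 5, 9, 12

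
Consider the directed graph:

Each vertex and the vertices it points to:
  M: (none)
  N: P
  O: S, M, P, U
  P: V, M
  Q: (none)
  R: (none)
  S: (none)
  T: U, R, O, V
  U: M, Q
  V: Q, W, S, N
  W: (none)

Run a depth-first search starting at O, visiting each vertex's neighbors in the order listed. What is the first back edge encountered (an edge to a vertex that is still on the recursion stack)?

N->P

DFS from O (visiting each vertex's neighbors in the order listed); mark gray on enter, black on exit:
O gray
  S gray
  S black
  M gray
  M black
  P gray
    V gray
      Q gray
      Q black
      W gray
      W black
      V→S: S black — skip
      N gray
        N→P: P is gray → back edge
First back edge: N → P.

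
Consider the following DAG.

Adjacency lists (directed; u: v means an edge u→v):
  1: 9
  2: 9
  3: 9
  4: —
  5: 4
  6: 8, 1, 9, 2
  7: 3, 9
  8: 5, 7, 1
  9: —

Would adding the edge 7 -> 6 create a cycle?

Yes

Adding 7→6 creates a cycle iff 6 can already reach 7.
Path from 6: 6 → 8 → 7.
So 6 → … → 7 → 6 is a cycle.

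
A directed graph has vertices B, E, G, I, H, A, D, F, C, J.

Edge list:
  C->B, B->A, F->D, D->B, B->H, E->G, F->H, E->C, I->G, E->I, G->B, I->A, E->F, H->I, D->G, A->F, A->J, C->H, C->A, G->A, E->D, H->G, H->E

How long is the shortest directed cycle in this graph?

3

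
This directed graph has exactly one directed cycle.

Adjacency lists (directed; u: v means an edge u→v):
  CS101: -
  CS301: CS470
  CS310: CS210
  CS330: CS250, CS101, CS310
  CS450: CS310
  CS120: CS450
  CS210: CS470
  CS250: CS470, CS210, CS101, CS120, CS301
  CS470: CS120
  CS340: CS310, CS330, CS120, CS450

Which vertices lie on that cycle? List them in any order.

DFS with gray/black marking from CS310:
CS310 gray
  CS210 gray
    CS470 gray
      CS120 gray
        CS450 gray
          CS450→CS310: CS310 is gray → back edge
Back edge closes the cycle CS310 → CS210 → CS470 → CS120 → CS450 → CS310; its vertices are {CS120, CS210, CS310, CS450, CS470}.

CS120, CS210, CS310, CS450, CS470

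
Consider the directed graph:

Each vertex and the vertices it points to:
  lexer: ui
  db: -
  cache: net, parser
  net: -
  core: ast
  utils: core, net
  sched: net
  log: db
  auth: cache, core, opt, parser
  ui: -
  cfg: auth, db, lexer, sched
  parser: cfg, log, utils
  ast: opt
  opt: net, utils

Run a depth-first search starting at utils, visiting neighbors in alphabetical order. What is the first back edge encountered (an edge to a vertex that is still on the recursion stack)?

DFS from utils (visiting neighbors in alphabetical order); mark gray on enter, black on exit:
utils gray
  core gray
    ast gray
      opt gray
        net gray
        net black
        opt→utils: utils is gray → back edge
First back edge: opt → utils.

opt→utils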